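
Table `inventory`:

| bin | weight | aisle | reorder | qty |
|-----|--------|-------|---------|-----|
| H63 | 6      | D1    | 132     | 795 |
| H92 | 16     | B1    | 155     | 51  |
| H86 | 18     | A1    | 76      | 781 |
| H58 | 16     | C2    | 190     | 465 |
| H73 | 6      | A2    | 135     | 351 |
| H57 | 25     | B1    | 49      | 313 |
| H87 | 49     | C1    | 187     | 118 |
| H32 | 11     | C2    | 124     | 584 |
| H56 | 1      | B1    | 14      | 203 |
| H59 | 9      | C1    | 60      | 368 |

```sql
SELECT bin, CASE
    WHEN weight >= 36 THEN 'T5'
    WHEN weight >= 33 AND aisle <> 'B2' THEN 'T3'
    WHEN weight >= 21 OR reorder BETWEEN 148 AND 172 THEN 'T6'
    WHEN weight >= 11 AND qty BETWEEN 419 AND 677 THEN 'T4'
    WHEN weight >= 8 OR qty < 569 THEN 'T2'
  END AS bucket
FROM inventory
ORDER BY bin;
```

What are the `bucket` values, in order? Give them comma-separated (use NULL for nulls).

T4, T2, T6, T4, T2, NULL, T2, T2, T5, T6

bin=H32: weight >= 11 AND qty BETWEEN 419 AND 677 → T4
bin=H56: weight >= 8 OR qty < 569 → T2
bin=H57: weight >= 21 OR reorder BETWEEN 148 AND 172 → T6
bin=H58: weight >= 11 AND qty BETWEEN 419 AND 677 → T4
bin=H59: weight >= 8 OR qty < 569 → T2
bin=H63: (no match → NULL) → NULL
bin=H73: weight >= 8 OR qty < 569 → T2
bin=H86: weight >= 8 OR qty < 569 → T2
bin=H87: weight >= 36 → T5
bin=H92: weight >= 21 OR reorder BETWEEN 148 AND 172 → T6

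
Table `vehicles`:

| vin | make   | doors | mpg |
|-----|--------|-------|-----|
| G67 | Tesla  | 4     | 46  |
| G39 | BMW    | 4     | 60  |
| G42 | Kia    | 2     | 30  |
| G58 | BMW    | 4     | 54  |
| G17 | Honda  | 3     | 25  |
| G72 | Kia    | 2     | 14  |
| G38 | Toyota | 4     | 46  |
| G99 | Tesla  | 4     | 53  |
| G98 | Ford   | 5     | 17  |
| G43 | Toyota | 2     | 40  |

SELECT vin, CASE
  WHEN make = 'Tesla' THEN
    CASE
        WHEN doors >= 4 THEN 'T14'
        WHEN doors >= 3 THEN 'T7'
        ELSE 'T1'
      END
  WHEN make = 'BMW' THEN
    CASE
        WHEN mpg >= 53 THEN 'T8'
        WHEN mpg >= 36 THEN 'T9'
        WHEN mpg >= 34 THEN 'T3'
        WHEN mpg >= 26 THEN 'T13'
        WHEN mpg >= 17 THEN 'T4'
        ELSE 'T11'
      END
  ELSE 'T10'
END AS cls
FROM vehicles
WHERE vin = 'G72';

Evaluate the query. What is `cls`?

vin = G72: make=Kia, doors=2, mpg=14.
make='Kia' → outer ELSE → T10

T10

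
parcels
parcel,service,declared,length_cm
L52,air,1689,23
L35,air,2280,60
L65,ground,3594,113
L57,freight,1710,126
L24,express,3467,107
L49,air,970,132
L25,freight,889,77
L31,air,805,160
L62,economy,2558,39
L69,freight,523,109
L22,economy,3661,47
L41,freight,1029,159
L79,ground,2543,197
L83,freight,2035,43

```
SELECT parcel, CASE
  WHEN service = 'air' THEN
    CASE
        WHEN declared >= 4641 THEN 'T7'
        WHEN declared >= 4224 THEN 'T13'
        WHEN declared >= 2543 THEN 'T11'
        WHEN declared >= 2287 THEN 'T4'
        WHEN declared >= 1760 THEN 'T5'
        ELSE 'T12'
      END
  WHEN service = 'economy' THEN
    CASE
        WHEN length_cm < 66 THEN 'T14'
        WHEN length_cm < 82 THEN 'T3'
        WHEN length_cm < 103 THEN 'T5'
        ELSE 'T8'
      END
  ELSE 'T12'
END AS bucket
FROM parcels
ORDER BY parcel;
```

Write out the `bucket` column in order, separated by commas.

parcel=L22: service='economy' → inner[length_cm < 66] → T14
parcel=L24: service='express' → outer ELSE → T12
parcel=L25: service='freight' → outer ELSE → T12
parcel=L31: service='air' → inner[ELSE] → T12
parcel=L35: service='air' → inner[declared >= 1760] → T5
parcel=L41: service='freight' → outer ELSE → T12
parcel=L49: service='air' → inner[ELSE] → T12
parcel=L52: service='air' → inner[ELSE] → T12
parcel=L57: service='freight' → outer ELSE → T12
parcel=L62: service='economy' → inner[length_cm < 66] → T14
parcel=L65: service='ground' → outer ELSE → T12
parcel=L69: service='freight' → outer ELSE → T12
parcel=L79: service='ground' → outer ELSE → T12
parcel=L83: service='freight' → outer ELSE → T12

T14, T12, T12, T12, T5, T12, T12, T12, T12, T14, T12, T12, T12, T12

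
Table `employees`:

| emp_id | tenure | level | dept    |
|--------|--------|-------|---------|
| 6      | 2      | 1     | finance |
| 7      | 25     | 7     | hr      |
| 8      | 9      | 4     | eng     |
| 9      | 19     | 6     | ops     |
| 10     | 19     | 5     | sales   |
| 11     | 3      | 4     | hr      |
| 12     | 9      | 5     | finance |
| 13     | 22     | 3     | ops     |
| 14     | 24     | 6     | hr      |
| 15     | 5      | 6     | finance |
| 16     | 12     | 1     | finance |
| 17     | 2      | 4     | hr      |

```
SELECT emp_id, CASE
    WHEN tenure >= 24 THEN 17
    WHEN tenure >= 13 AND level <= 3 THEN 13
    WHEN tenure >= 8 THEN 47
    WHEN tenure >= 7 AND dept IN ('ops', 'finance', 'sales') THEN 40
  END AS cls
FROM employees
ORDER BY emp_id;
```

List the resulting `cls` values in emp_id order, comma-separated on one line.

NULL, 17, 47, 47, 47, NULL, 47, 13, 17, NULL, 47, NULL

emp_id=6: (no match → NULL) → NULL
emp_id=7: tenure >= 24 → 17
emp_id=8: tenure >= 8 → 47
emp_id=9: tenure >= 8 → 47
emp_id=10: tenure >= 8 → 47
emp_id=11: (no match → NULL) → NULL
emp_id=12: tenure >= 8 → 47
emp_id=13: tenure >= 13 AND level <= 3 → 13
emp_id=14: tenure >= 24 → 17
emp_id=15: (no match → NULL) → NULL
emp_id=16: tenure >= 8 → 47
emp_id=17: (no match → NULL) → NULL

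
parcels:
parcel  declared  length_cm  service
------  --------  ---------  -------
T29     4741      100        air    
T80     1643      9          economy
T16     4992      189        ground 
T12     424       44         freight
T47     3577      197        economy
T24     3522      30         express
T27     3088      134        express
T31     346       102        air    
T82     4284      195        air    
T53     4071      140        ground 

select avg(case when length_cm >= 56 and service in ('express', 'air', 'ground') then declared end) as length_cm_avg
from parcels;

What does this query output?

3587

parcel=T29: ✓ → 4741
parcel=T80: ✗
parcel=T16: ✓ → 4992
parcel=T12: ✗
parcel=T47: ✗
parcel=T24: ✗
parcel=T27: ✓ → 3088
parcel=T31: ✓ → 346
parcel=T82: ✓ → 4284
parcel=T53: ✓ → 4071
length_cm_avg = (4741 + 4992 + 3088 + 346 + 4284 + 4071) / 6 = 3587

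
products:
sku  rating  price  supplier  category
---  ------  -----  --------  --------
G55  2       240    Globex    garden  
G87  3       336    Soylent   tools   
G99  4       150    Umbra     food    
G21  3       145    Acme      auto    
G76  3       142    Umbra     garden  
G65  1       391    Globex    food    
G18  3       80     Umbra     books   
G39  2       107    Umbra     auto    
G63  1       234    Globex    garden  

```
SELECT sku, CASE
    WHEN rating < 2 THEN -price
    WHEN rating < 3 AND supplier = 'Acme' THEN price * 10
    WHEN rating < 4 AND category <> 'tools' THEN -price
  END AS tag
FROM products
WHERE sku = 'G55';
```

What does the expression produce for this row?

sku = G55: rating=2, price=240, supplier=Globex, category=garden.
rating < 2 → false
rating < 3 AND supplier = 'Acme' → false
rating < 4 AND category <> 'tools' → true → -240

-240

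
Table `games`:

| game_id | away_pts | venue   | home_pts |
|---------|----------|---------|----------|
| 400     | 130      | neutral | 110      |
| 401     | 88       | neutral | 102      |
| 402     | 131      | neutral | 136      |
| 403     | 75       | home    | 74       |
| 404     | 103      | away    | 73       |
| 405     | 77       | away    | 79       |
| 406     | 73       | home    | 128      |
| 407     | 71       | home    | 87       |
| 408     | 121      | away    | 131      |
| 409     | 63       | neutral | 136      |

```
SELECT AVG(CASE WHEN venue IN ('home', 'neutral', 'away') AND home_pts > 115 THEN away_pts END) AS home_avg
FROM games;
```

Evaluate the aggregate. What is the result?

game_id=400: ✗
game_id=401: ✗
game_id=402: ✓ → 131
game_id=403: ✗
game_id=404: ✗
game_id=405: ✗
game_id=406: ✓ → 73
game_id=407: ✗
game_id=408: ✓ → 121
game_id=409: ✓ → 63
home_avg = (131 + 73 + 121 + 63) / 4 = 97

97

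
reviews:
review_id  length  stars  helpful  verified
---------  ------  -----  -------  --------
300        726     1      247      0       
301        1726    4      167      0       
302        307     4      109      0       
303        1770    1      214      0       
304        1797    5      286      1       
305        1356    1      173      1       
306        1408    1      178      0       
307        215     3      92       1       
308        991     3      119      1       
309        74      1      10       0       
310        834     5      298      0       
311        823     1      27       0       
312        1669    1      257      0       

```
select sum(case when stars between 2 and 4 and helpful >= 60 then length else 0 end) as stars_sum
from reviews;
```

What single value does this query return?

3239

review_id=300: ✗
review_id=301: ✓ → 1726
review_id=302: ✓ → 307
review_id=303: ✗
review_id=304: ✗
review_id=305: ✗
review_id=306: ✗
review_id=307: ✓ → 215
review_id=308: ✓ → 991
review_id=309: ✗
review_id=310: ✗
review_id=311: ✗
review_id=312: ✗
stars_sum = 1726 + 307 + 215 + 991 = 3239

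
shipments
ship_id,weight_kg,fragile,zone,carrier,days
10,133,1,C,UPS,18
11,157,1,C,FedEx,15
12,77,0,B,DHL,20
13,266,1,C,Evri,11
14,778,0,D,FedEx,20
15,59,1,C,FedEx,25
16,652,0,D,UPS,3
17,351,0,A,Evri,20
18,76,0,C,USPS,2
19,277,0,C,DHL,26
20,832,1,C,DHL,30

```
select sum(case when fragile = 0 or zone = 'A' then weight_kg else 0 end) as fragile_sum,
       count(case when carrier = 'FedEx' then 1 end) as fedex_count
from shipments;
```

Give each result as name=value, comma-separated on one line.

fragile_sum=2211, fedex_count=3

[fragile_sum: fragile = 0 or zone = 'A']
ship_id=10: ✗
ship_id=11: ✗
ship_id=12: ✓ → 77
ship_id=13: ✗
ship_id=14: ✓ → 778
ship_id=15: ✗
ship_id=16: ✓ → 652
ship_id=17: ✓ → 351
ship_id=18: ✓ → 76
ship_id=19: ✓ → 277
ship_id=20: ✗
fragile_sum = 77 + 778 + 652 + 351 + 76 + 277 = 2211
—
[fedex_count: carrier = 'FedEx']
ship_id=10: ✗
ship_id=11: ✓ → 1
ship_id=12: ✗
ship_id=13: ✗
ship_id=14: ✓ → 1
ship_id=15: ✓ → 1
ship_id=16: ✗
ship_id=17: ✗
ship_id=18: ✗
ship_id=19: ✗
ship_id=20: ✗
fedex_count = COUNT(1, 1, 1) = 3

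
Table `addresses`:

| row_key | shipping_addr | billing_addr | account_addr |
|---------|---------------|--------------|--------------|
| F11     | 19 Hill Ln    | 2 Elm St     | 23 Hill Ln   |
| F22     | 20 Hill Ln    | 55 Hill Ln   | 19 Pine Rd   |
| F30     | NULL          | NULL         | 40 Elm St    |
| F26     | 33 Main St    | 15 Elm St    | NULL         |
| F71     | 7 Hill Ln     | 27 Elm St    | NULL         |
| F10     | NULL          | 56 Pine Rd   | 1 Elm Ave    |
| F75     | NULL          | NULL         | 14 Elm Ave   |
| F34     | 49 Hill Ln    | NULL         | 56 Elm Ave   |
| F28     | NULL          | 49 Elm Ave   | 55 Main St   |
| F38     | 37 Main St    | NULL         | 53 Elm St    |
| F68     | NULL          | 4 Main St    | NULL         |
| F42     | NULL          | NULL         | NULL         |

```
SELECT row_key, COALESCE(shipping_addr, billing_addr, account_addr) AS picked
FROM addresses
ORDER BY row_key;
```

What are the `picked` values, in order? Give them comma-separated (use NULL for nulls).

row_key=F10: shipping_addr=NULL, billing_addr=56 Pine Rd → 56 Pine Rd
row_key=F11: shipping_addr=19 Hill Ln → 19 Hill Ln
row_key=F22: shipping_addr=20 Hill Ln → 20 Hill Ln
row_key=F26: shipping_addr=33 Main St → 33 Main St
row_key=F28: shipping_addr=NULL, billing_addr=49 Elm Ave → 49 Elm Ave
row_key=F30: shipping_addr=NULL, billing_addr=NULL, account_addr=40 Elm St → 40 Elm St
row_key=F34: shipping_addr=49 Hill Ln → 49 Hill Ln
row_key=F38: shipping_addr=37 Main St → 37 Main St
row_key=F42: shipping_addr=NULL, billing_addr=NULL, account_addr=NULL (all NULL) → NULL
row_key=F68: shipping_addr=NULL, billing_addr=4 Main St → 4 Main St
row_key=F71: shipping_addr=7 Hill Ln → 7 Hill Ln
row_key=F75: shipping_addr=NULL, billing_addr=NULL, account_addr=14 Elm Ave → 14 Elm Ave

56 Pine Rd, 19 Hill Ln, 20 Hill Ln, 33 Main St, 49 Elm Ave, 40 Elm St, 49 Hill Ln, 37 Main St, NULL, 4 Main St, 7 Hill Ln, 14 Elm Ave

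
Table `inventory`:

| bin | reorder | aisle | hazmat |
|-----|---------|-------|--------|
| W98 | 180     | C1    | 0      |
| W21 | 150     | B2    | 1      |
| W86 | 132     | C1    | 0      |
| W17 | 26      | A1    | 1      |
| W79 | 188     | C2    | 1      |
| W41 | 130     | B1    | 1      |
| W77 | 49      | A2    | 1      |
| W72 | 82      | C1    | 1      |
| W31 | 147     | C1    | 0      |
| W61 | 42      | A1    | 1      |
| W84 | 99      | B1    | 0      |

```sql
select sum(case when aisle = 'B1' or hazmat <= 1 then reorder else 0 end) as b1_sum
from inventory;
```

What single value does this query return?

1225

bin=W98: ✓ → 180
bin=W21: ✓ → 150
bin=W86: ✓ → 132
bin=W17: ✓ → 26
bin=W79: ✓ → 188
bin=W41: ✓ → 130
bin=W77: ✓ → 49
bin=W72: ✓ → 82
bin=W31: ✓ → 147
bin=W61: ✓ → 42
bin=W84: ✓ → 99
b1_sum = 180 + 150 + 132 + 26 + 188 + 130 + 49 + 82 + 147 + 42 + 99 = 1225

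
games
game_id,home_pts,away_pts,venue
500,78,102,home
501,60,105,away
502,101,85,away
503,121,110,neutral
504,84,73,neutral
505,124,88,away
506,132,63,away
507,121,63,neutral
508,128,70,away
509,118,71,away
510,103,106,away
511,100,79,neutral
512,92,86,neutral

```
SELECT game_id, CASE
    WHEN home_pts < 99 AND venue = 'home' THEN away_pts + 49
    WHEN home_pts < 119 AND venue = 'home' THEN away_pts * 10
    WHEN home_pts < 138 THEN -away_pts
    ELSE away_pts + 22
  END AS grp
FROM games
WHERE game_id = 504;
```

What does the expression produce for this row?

game_id = 504: home_pts=84, away_pts=73, venue=neutral.
home_pts < 99 AND venue = 'home' → false
home_pts < 119 AND venue = 'home' → false
home_pts < 138 → true → -73

-73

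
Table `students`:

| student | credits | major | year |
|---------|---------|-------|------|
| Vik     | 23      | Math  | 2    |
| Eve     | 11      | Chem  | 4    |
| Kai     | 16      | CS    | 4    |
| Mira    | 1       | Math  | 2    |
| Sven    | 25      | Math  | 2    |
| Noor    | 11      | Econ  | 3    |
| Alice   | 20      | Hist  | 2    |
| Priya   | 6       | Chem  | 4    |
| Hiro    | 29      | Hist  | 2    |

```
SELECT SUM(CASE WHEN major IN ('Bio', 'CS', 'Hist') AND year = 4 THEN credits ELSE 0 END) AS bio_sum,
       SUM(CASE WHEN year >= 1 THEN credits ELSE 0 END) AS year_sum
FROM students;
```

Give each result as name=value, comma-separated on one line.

bio_sum=16, year_sum=142

[bio_sum: major IN ('Bio', 'CS', 'Hist') AND year = 4]
student=Vik: ✗
student=Eve: ✗
student=Kai: ✓ → 16
student=Mira: ✗
student=Sven: ✗
student=Noor: ✗
student=Alice: ✗
student=Priya: ✗
student=Hiro: ✗
bio_sum = 16
—
[year_sum: year >= 1]
student=Vik: ✓ → 23
student=Eve: ✓ → 11
student=Kai: ✓ → 16
student=Mira: ✓ → 1
student=Sven: ✓ → 25
student=Noor: ✓ → 11
student=Alice: ✓ → 20
student=Priya: ✓ → 6
student=Hiro: ✓ → 29
year_sum = 23 + 11 + 16 + 1 + 25 + 11 + 20 + 6 + 29 = 142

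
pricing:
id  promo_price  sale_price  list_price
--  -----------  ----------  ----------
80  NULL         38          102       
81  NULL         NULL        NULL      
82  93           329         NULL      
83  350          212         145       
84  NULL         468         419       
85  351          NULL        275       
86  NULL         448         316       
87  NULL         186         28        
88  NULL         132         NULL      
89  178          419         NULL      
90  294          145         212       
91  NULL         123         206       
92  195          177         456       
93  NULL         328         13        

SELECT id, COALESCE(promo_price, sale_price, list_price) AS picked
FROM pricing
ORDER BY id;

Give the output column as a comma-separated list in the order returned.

id=80: promo_price=NULL, sale_price=38 → 38
id=81: promo_price=NULL, sale_price=NULL, list_price=NULL (all NULL) → NULL
id=82: promo_price=93 → 93
id=83: promo_price=350 → 350
id=84: promo_price=NULL, sale_price=468 → 468
id=85: promo_price=351 → 351
id=86: promo_price=NULL, sale_price=448 → 448
id=87: promo_price=NULL, sale_price=186 → 186
id=88: promo_price=NULL, sale_price=132 → 132
id=89: promo_price=178 → 178
id=90: promo_price=294 → 294
id=91: promo_price=NULL, sale_price=123 → 123
id=92: promo_price=195 → 195
id=93: promo_price=NULL, sale_price=328 → 328

38, NULL, 93, 350, 468, 351, 448, 186, 132, 178, 294, 123, 195, 328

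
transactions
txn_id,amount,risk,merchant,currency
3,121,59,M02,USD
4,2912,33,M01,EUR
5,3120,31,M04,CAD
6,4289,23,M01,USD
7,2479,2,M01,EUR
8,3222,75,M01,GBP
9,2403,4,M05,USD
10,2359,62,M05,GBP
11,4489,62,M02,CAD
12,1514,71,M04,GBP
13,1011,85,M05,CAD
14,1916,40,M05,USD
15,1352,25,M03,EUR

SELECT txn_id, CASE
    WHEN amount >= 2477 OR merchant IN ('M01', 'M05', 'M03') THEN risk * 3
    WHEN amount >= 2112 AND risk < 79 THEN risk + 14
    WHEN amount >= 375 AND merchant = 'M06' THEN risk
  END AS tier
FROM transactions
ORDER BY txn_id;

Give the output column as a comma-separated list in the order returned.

txn_id=3: (no match → NULL) → NULL
txn_id=4: amount >= 2477 OR merchant IN ('M01', 'M05', 'M03') → 99
txn_id=5: amount >= 2477 OR merchant IN ('M01', 'M05', 'M03') → 93
txn_id=6: amount >= 2477 OR merchant IN ('M01', 'M05', 'M03') → 69
txn_id=7: amount >= 2477 OR merchant IN ('M01', 'M05', 'M03') → 6
txn_id=8: amount >= 2477 OR merchant IN ('M01', 'M05', 'M03') → 225
txn_id=9: amount >= 2477 OR merchant IN ('M01', 'M05', 'M03') → 12
txn_id=10: amount >= 2477 OR merchant IN ('M01', 'M05', 'M03') → 186
txn_id=11: amount >= 2477 OR merchant IN ('M01', 'M05', 'M03') → 186
txn_id=12: (no match → NULL) → NULL
txn_id=13: amount >= 2477 OR merchant IN ('M01', 'M05', 'M03') → 255
txn_id=14: amount >= 2477 OR merchant IN ('M01', 'M05', 'M03') → 120
txn_id=15: amount >= 2477 OR merchant IN ('M01', 'M05', 'M03') → 75

NULL, 99, 93, 69, 6, 225, 12, 186, 186, NULL, 255, 120, 75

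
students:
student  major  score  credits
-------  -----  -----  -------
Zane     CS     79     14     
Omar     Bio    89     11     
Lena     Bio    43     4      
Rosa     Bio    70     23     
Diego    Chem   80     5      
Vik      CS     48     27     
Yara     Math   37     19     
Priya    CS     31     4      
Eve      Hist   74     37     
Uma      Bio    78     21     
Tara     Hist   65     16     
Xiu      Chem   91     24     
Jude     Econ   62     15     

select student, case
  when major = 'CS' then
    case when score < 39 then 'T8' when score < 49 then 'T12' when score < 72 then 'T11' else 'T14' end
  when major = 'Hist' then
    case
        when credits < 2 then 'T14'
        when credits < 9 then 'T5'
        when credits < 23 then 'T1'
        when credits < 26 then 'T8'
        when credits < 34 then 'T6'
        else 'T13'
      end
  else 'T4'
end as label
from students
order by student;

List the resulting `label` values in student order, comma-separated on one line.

T4, T13, T4, T4, T4, T8, T4, T1, T4, T12, T4, T4, T14

student=Diego: major='Chem' → outer ELSE → T4
student=Eve: major='Hist' → inner[ELSE] → T13
student=Jude: major='Econ' → outer ELSE → T4
student=Lena: major='Bio' → outer ELSE → T4
student=Omar: major='Bio' → outer ELSE → T4
student=Priya: major='CS' → inner[score < 39] → T8
student=Rosa: major='Bio' → outer ELSE → T4
student=Tara: major='Hist' → inner[credits < 23] → T1
student=Uma: major='Bio' → outer ELSE → T4
student=Vik: major='CS' → inner[score < 49] → T12
student=Xiu: major='Chem' → outer ELSE → T4
student=Yara: major='Math' → outer ELSE → T4
student=Zane: major='CS' → inner[ELSE] → T14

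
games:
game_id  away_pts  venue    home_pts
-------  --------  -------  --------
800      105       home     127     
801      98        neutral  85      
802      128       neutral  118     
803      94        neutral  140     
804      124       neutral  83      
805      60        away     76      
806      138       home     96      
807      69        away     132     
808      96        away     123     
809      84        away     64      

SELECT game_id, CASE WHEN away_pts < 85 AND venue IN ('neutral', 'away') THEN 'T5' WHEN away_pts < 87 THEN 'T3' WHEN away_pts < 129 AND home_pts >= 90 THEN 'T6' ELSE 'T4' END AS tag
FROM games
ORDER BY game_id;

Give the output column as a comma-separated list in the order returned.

game_id=800: away_pts < 129 AND home_pts >= 90 → T6
game_id=801: ELSE → T4
game_id=802: away_pts < 129 AND home_pts >= 90 → T6
game_id=803: away_pts < 129 AND home_pts >= 90 → T6
game_id=804: ELSE → T4
game_id=805: away_pts < 85 AND venue IN ('neutral', 'away') → T5
game_id=806: ELSE → T4
game_id=807: away_pts < 85 AND venue IN ('neutral', 'away') → T5
game_id=808: away_pts < 129 AND home_pts >= 90 → T6
game_id=809: away_pts < 85 AND venue IN ('neutral', 'away') → T5

T6, T4, T6, T6, T4, T5, T4, T5, T6, T5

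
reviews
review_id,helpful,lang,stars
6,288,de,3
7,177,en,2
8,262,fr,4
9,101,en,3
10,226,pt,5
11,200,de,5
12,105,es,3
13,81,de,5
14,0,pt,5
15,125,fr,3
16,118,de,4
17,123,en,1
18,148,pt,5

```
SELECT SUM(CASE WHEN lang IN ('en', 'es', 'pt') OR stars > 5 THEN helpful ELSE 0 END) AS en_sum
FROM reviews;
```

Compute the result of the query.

880

review_id=6: ✗
review_id=7: ✓ → 177
review_id=8: ✗
review_id=9: ✓ → 101
review_id=10: ✓ → 226
review_id=11: ✗
review_id=12: ✓ → 105
review_id=13: ✗
review_id=14: ✓ → 0
review_id=15: ✗
review_id=16: ✗
review_id=17: ✓ → 123
review_id=18: ✓ → 148
en_sum = 177 + 101 + 226 + 105 + 123 + 148 = 880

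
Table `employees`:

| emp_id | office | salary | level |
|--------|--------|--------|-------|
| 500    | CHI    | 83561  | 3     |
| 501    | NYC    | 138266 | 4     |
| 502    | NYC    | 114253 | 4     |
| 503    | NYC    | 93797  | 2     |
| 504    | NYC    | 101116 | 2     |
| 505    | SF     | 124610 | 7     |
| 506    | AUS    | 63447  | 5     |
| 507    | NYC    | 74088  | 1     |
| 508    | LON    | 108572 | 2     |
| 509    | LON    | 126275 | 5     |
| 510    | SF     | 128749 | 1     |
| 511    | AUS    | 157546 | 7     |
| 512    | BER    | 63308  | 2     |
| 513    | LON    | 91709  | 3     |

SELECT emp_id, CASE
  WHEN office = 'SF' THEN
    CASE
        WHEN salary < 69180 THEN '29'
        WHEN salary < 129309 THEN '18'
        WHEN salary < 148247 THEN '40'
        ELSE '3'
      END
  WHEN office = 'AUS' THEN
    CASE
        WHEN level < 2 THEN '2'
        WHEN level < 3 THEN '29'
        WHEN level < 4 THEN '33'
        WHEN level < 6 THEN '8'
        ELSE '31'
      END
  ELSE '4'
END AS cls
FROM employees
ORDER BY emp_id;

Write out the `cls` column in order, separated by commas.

4, 4, 4, 4, 4, 18, 8, 4, 4, 4, 18, 31, 4, 4

emp_id=500: office='CHI' → outer ELSE → 4
emp_id=501: office='NYC' → outer ELSE → 4
emp_id=502: office='NYC' → outer ELSE → 4
emp_id=503: office='NYC' → outer ELSE → 4
emp_id=504: office='NYC' → outer ELSE → 4
emp_id=505: office='SF' → inner[salary < 129309] → 18
emp_id=506: office='AUS' → inner[level < 6] → 8
emp_id=507: office='NYC' → outer ELSE → 4
emp_id=508: office='LON' → outer ELSE → 4
emp_id=509: office='LON' → outer ELSE → 4
emp_id=510: office='SF' → inner[salary < 129309] → 18
emp_id=511: office='AUS' → inner[ELSE] → 31
emp_id=512: office='BER' → outer ELSE → 4
emp_id=513: office='LON' → outer ELSE → 4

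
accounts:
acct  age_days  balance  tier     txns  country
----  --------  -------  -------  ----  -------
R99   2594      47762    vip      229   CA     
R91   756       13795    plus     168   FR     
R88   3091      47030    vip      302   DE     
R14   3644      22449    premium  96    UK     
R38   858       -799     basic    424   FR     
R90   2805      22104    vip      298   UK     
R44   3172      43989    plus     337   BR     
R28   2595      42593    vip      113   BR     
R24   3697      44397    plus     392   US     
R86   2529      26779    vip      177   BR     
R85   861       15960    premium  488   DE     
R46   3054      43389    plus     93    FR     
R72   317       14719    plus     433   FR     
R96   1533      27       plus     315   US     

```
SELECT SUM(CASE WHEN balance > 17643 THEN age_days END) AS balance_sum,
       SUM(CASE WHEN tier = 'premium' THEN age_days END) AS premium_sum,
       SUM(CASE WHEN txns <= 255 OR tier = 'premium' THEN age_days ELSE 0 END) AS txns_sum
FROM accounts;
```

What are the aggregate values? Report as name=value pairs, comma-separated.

[balance_sum: balance > 17643]
acct=R99: ✓ → 2594
acct=R91: ✗
acct=R88: ✓ → 3091
acct=R14: ✓ → 3644
acct=R38: ✗
acct=R90: ✓ → 2805
acct=R44: ✓ → 3172
acct=R28: ✓ → 2595
acct=R24: ✓ → 3697
acct=R86: ✓ → 2529
acct=R85: ✗
acct=R46: ✓ → 3054
acct=R72: ✗
acct=R96: ✗
balance_sum = 2594 + 3091 + 3644 + 2805 + 3172 + 2595 + 3697 + 2529 + 3054 = 27181
—
[premium_sum: tier = 'premium']
acct=R99: ✗
acct=R91: ✗
acct=R88: ✗
acct=R14: ✓ → 3644
acct=R38: ✗
acct=R90: ✗
acct=R44: ✗
acct=R28: ✗
acct=R24: ✗
acct=R86: ✗
acct=R85: ✓ → 861
acct=R46: ✗
acct=R72: ✗
acct=R96: ✗
premium_sum = 3644 + 861 = 4505
—
[txns_sum: txns <= 255 OR tier = 'premium']
acct=R99: ✓ → 2594
acct=R91: ✓ → 756
acct=R88: ✗
acct=R14: ✓ → 3644
acct=R38: ✗
acct=R90: ✗
acct=R44: ✗
acct=R28: ✓ → 2595
acct=R24: ✗
acct=R86: ✓ → 2529
acct=R85: ✓ → 861
acct=R46: ✓ → 3054
acct=R72: ✗
acct=R96: ✗
txns_sum = 2594 + 756 + 3644 + 2595 + 2529 + 861 + 3054 = 16033

balance_sum=27181, premium_sum=4505, txns_sum=16033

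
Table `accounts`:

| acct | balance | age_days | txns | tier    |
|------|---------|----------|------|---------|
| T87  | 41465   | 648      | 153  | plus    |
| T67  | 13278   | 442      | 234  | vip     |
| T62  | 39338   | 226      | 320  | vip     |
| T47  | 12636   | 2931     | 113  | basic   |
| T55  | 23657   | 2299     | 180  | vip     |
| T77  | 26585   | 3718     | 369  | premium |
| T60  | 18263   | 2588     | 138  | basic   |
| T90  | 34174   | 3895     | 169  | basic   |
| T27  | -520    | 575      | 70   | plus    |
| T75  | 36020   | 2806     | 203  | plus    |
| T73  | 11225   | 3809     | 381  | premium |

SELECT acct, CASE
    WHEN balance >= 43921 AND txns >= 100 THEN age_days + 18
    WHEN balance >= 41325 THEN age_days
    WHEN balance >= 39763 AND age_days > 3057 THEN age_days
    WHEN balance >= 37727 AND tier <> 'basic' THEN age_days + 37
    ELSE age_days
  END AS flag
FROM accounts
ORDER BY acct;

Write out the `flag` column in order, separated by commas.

575, 2931, 2299, 2588, 263, 442, 3809, 2806, 3718, 648, 3895

acct=T27: ELSE → 575
acct=T47: ELSE → 2931
acct=T55: ELSE → 2299
acct=T60: ELSE → 2588
acct=T62: balance >= 37727 AND tier <> 'basic' → 263
acct=T67: ELSE → 442
acct=T73: ELSE → 3809
acct=T75: ELSE → 2806
acct=T77: ELSE → 3718
acct=T87: balance >= 41325 → 648
acct=T90: ELSE → 3895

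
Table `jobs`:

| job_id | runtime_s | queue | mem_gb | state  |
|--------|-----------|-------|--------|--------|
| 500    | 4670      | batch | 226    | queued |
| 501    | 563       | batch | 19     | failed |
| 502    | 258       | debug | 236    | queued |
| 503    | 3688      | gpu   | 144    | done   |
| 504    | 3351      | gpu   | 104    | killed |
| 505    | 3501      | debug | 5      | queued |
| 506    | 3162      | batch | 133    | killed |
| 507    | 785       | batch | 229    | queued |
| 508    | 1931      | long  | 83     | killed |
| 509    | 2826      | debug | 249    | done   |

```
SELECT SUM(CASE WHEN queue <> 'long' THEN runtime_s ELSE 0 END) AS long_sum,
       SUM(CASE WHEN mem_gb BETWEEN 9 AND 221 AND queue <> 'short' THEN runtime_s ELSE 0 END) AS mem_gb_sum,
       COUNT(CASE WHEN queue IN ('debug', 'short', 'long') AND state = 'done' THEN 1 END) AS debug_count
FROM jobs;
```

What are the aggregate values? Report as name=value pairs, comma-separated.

long_sum=22804, mem_gb_sum=12695, debug_count=1

[long_sum: queue <> 'long']
job_id=500: ✓ → 4670
job_id=501: ✓ → 563
job_id=502: ✓ → 258
job_id=503: ✓ → 3688
job_id=504: ✓ → 3351
job_id=505: ✓ → 3501
job_id=506: ✓ → 3162
job_id=507: ✓ → 785
job_id=508: ✗
job_id=509: ✓ → 2826
long_sum = 4670 + 563 + 258 + 3688 + 3351 + 3501 + 3162 + 785 + 2826 = 22804
—
[mem_gb_sum: mem_gb BETWEEN 9 AND 221 AND queue <> 'short']
job_id=500: ✗
job_id=501: ✓ → 563
job_id=502: ✗
job_id=503: ✓ → 3688
job_id=504: ✓ → 3351
job_id=505: ✗
job_id=506: ✓ → 3162
job_id=507: ✗
job_id=508: ✓ → 1931
job_id=509: ✗
mem_gb_sum = 563 + 3688 + 3351 + 3162 + 1931 = 12695
—
[debug_count: queue IN ('debug', 'short', 'long') AND state = 'done']
job_id=500: ✗
job_id=501: ✗
job_id=502: ✗
job_id=503: ✗
job_id=504: ✗
job_id=505: ✗
job_id=506: ✗
job_id=507: ✗
job_id=508: ✗
job_id=509: ✓ → 1
debug_count = COUNT(1) = 1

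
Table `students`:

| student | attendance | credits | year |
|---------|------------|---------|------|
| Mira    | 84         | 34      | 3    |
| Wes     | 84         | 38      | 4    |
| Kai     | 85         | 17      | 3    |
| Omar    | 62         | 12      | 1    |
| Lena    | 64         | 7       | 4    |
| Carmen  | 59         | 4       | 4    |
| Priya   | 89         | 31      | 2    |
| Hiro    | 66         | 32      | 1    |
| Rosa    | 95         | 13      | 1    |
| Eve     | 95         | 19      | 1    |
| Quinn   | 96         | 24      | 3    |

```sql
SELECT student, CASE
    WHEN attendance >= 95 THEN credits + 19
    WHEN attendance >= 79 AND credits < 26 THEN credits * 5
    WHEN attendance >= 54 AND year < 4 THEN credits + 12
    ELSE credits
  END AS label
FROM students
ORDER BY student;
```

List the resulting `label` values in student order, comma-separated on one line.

4, 38, 44, 85, 7, 46, 24, 43, 43, 32, 38

student=Carmen: ELSE → 4
student=Eve: attendance >= 95 → 38
student=Hiro: attendance >= 54 AND year < 4 → 44
student=Kai: attendance >= 79 AND credits < 26 → 85
student=Lena: ELSE → 7
student=Mira: attendance >= 54 AND year < 4 → 46
student=Omar: attendance >= 54 AND year < 4 → 24
student=Priya: attendance >= 54 AND year < 4 → 43
student=Quinn: attendance >= 95 → 43
student=Rosa: attendance >= 95 → 32
student=Wes: ELSE → 38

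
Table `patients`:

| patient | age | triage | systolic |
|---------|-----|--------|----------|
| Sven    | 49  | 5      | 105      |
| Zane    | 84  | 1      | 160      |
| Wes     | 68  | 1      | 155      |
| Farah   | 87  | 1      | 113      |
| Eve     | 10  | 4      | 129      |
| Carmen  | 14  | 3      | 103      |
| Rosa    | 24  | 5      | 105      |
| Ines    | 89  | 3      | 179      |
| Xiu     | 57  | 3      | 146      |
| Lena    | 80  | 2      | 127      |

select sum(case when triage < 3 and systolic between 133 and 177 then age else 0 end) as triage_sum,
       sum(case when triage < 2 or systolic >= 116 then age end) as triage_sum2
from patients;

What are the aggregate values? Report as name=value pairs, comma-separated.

triage_sum=152, triage_sum2=475

[triage_sum: triage < 3 and systolic between 133 and 177]
patient=Sven: ✗
patient=Zane: ✓ → 84
patient=Wes: ✓ → 68
patient=Farah: ✗
patient=Eve: ✗
patient=Carmen: ✗
patient=Rosa: ✗
patient=Ines: ✗
patient=Xiu: ✗
patient=Lena: ✗
triage_sum = 84 + 68 = 152
—
[triage_sum2: triage < 2 or systolic >= 116]
patient=Sven: ✗
patient=Zane: ✓ → 84
patient=Wes: ✓ → 68
patient=Farah: ✓ → 87
patient=Eve: ✓ → 10
patient=Carmen: ✗
patient=Rosa: ✗
patient=Ines: ✓ → 89
patient=Xiu: ✓ → 57
patient=Lena: ✓ → 80
triage_sum2 = 84 + 68 + 87 + 10 + 89 + 57 + 80 = 475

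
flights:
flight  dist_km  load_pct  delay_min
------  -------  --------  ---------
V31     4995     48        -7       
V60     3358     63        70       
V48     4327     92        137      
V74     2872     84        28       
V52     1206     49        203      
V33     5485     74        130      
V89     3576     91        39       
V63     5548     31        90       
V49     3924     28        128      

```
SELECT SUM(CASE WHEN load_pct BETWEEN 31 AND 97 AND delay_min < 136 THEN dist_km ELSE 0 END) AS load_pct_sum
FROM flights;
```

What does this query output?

25834

flight=V31: ✓ → 4995
flight=V60: ✓ → 3358
flight=V48: ✗
flight=V74: ✓ → 2872
flight=V52: ✗
flight=V33: ✓ → 5485
flight=V89: ✓ → 3576
flight=V63: ✓ → 5548
flight=V49: ✗
load_pct_sum = 4995 + 3358 + 2872 + 5485 + 3576 + 5548 = 25834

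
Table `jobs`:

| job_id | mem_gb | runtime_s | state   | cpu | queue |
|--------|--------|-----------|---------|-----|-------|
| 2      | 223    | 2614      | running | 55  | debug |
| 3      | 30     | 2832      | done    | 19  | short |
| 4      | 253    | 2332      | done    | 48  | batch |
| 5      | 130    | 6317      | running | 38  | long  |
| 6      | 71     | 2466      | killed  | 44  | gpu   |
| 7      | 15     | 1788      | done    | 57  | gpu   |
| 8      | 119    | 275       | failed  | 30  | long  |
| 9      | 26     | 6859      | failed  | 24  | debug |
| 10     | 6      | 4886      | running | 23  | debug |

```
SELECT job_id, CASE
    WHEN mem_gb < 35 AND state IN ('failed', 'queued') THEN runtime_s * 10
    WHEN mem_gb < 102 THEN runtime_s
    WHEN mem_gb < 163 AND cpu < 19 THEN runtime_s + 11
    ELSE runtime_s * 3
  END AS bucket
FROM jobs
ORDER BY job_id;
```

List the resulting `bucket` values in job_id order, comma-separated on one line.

job_id=2: ELSE → 7842
job_id=3: mem_gb < 102 → 2832
job_id=4: ELSE → 6996
job_id=5: ELSE → 18951
job_id=6: mem_gb < 102 → 2466
job_id=7: mem_gb < 102 → 1788
job_id=8: ELSE → 825
job_id=9: mem_gb < 35 AND state IN ('failed', 'queued') → 68590
job_id=10: mem_gb < 102 → 4886

7842, 2832, 6996, 18951, 2466, 1788, 825, 68590, 4886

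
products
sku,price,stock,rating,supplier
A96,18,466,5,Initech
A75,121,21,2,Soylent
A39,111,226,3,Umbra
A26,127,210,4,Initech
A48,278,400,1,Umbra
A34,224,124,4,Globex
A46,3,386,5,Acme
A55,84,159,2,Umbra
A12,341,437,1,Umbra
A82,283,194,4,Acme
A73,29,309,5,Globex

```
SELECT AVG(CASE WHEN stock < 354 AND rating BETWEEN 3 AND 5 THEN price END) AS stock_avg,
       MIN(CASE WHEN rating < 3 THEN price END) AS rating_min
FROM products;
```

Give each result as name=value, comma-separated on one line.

stock_avg=154.8, rating_min=84

[stock_avg: stock < 354 AND rating BETWEEN 3 AND 5]
sku=A96: ✗
sku=A75: ✗
sku=A39: ✓ → 111
sku=A26: ✓ → 127
sku=A48: ✗
sku=A34: ✓ → 224
sku=A46: ✗
sku=A55: ✗
sku=A12: ✗
sku=A82: ✓ → 283
sku=A73: ✓ → 29
stock_avg = (111 + 127 + 224 + 283 + 29) / 5 = 154.8
—
[rating_min: rating < 3]
sku=A96: ✗
sku=A75: ✓ → 121
sku=A39: ✗
sku=A26: ✗
sku=A48: ✓ → 278
sku=A34: ✗
sku=A46: ✗
sku=A55: ✓ → 84
sku=A12: ✓ → 341
sku=A82: ✗
sku=A73: ✗
rating_min = MIN(121, 278, 84, 341) = 84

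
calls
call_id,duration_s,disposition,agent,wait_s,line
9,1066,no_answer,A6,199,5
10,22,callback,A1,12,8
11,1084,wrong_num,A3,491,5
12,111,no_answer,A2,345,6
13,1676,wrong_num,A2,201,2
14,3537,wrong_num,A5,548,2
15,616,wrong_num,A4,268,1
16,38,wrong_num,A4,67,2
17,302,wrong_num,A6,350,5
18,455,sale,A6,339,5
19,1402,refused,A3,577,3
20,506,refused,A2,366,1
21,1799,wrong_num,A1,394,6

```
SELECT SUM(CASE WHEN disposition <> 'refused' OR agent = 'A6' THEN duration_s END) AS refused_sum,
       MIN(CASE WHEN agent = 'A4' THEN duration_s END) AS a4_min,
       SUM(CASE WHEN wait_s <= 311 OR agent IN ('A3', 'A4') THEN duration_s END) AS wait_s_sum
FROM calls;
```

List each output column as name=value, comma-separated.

[refused_sum: disposition <> 'refused' OR agent = 'A6']
call_id=9: ✓ → 1066
call_id=10: ✓ → 22
call_id=11: ✓ → 1084
call_id=12: ✓ → 111
call_id=13: ✓ → 1676
call_id=14: ✓ → 3537
call_id=15: ✓ → 616
call_id=16: ✓ → 38
call_id=17: ✓ → 302
call_id=18: ✓ → 455
call_id=19: ✗
call_id=20: ✗
call_id=21: ✓ → 1799
refused_sum = 1066 + 22 + 1084 + 111 + 1676 + 3537 + 616 + 38 + 302 + 455 + 1799 = 10706
—
[a4_min: agent = 'A4']
call_id=9: ✗
call_id=10: ✗
call_id=11: ✗
call_id=12: ✗
call_id=13: ✗
call_id=14: ✗
call_id=15: ✓ → 616
call_id=16: ✓ → 38
call_id=17: ✗
call_id=18: ✗
call_id=19: ✗
call_id=20: ✗
call_id=21: ✗
a4_min = MIN(616, 38) = 38
—
[wait_s_sum: wait_s <= 311 OR agent IN ('A3', 'A4')]
call_id=9: ✓ → 1066
call_id=10: ✓ → 22
call_id=11: ✓ → 1084
call_id=12: ✗
call_id=13: ✓ → 1676
call_id=14: ✗
call_id=15: ✓ → 616
call_id=16: ✓ → 38
call_id=17: ✗
call_id=18: ✗
call_id=19: ✓ → 1402
call_id=20: ✗
call_id=21: ✗
wait_s_sum = 1066 + 22 + 1084 + 1676 + 616 + 38 + 1402 = 5904

refused_sum=10706, a4_min=38, wait_s_sum=5904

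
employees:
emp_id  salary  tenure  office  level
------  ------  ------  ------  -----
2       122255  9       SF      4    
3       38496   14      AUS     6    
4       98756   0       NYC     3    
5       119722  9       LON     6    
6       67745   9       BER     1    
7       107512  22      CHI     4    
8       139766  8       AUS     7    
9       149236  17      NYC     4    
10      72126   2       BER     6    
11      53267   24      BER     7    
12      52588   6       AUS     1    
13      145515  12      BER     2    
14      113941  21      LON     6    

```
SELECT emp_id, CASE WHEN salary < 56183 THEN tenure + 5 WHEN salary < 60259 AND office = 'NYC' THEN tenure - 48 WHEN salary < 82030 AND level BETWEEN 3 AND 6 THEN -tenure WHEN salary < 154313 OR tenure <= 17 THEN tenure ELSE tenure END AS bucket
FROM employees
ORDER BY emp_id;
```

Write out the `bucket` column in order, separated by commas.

9, 19, 0, 9, 9, 22, 8, 17, -2, 29, 11, 12, 21

emp_id=2: salary < 154313 OR tenure <= 17 → 9
emp_id=3: salary < 56183 → 19
emp_id=4: salary < 154313 OR tenure <= 17 → 0
emp_id=5: salary < 154313 OR tenure <= 17 → 9
emp_id=6: salary < 154313 OR tenure <= 17 → 9
emp_id=7: salary < 154313 OR tenure <= 17 → 22
emp_id=8: salary < 154313 OR tenure <= 17 → 8
emp_id=9: salary < 154313 OR tenure <= 17 → 17
emp_id=10: salary < 82030 AND level BETWEEN 3 AND 6 → -2
emp_id=11: salary < 56183 → 29
emp_id=12: salary < 56183 → 11
emp_id=13: salary < 154313 OR tenure <= 17 → 12
emp_id=14: salary < 154313 OR tenure <= 17 → 21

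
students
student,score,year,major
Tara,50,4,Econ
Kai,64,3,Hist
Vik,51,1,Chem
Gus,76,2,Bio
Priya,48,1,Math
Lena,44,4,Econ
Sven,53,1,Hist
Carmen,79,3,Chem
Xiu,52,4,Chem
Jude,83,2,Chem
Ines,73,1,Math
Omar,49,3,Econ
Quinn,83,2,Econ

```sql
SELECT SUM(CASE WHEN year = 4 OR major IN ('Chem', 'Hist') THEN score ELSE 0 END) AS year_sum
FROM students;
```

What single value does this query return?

student=Tara: ✓ → 50
student=Kai: ✓ → 64
student=Vik: ✓ → 51
student=Gus: ✗
student=Priya: ✗
student=Lena: ✓ → 44
student=Sven: ✓ → 53
student=Carmen: ✓ → 79
student=Xiu: ✓ → 52
student=Jude: ✓ → 83
student=Ines: ✗
student=Omar: ✗
student=Quinn: ✗
year_sum = 50 + 64 + 51 + 44 + 53 + 79 + 52 + 83 = 476

476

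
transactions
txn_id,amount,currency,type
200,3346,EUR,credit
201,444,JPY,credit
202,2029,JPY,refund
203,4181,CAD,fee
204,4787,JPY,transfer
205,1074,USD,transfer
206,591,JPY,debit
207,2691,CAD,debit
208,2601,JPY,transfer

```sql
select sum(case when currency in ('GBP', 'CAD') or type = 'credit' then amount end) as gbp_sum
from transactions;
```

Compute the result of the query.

txn_id=200: ✓ → 3346
txn_id=201: ✓ → 444
txn_id=202: ✗
txn_id=203: ✓ → 4181
txn_id=204: ✗
txn_id=205: ✗
txn_id=206: ✗
txn_id=207: ✓ → 2691
txn_id=208: ✗
gbp_sum = 3346 + 444 + 4181 + 2691 = 10662

10662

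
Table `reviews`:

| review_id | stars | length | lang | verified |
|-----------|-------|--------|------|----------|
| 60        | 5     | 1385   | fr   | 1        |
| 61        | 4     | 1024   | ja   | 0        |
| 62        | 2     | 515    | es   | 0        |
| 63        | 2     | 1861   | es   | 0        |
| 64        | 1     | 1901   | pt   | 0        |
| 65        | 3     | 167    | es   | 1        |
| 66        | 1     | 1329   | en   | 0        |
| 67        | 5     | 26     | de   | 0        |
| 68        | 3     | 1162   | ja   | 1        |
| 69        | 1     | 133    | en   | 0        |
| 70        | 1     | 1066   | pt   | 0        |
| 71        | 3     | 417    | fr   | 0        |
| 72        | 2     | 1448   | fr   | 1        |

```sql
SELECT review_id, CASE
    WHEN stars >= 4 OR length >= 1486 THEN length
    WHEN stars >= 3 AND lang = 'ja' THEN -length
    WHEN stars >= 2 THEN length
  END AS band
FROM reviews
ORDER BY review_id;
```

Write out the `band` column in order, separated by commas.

review_id=60: stars >= 4 OR length >= 1486 → 1385
review_id=61: stars >= 4 OR length >= 1486 → 1024
review_id=62: stars >= 2 → 515
review_id=63: stars >= 4 OR length >= 1486 → 1861
review_id=64: stars >= 4 OR length >= 1486 → 1901
review_id=65: stars >= 2 → 167
review_id=66: (no match → NULL) → NULL
review_id=67: stars >= 4 OR length >= 1486 → 26
review_id=68: stars >= 3 AND lang = 'ja' → -1162
review_id=69: (no match → NULL) → NULL
review_id=70: (no match → NULL) → NULL
review_id=71: stars >= 2 → 417
review_id=72: stars >= 2 → 1448

1385, 1024, 515, 1861, 1901, 167, NULL, 26, -1162, NULL, NULL, 417, 1448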